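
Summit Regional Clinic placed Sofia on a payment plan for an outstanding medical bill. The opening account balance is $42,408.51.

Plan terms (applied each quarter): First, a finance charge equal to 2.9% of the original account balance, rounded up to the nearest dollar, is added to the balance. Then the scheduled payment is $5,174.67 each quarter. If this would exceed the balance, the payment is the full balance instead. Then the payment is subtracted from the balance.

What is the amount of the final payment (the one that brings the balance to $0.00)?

# | Opening | Interest | Payment | End bal
1 | $42,408.51 | $1,230.00 | $5,174.67 | $38,463.84
2 | $38,463.84 | $1,230.00 | $5,174.67 | $34,519.17
3 | $34,519.17 | $1,230.00 | $5,174.67 | $30,574.50
4 | $30,574.50 | $1,230.00 | $5,174.67 | $26,629.83
5 | $26,629.83 | $1,230.00 | $5,174.67 | $22,685.16
6 | $22,685.16 | $1,230.00 | $5,174.67 | $18,740.49
7 | $18,740.49 | $1,230.00 | $5,174.67 | $14,795.82
8 | $14,795.82 | $1,230.00 | $5,174.67 | $10,851.15
9 | $10,851.15 | $1,230.00 | $5,174.67 | $6,906.48
10 | $6,906.48 | $1,230.00 | $5,174.67 | $2,961.81
11 | $2,961.81 | $1,230.00 | $4,191.81 | $0.00

$4,191.81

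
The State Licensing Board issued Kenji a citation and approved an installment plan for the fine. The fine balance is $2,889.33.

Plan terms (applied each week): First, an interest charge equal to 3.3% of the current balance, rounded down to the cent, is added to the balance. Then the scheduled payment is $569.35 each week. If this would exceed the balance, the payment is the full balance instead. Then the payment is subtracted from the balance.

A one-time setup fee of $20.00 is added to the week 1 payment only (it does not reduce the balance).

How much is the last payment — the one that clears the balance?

$369.42

Week 1: $2,889.33 +$95.34 interest = $2,984.67; pay $569.35 (+ $20.00 fee) → $2,415.32
Week 2: $2,415.32 +$79.70 interest = $2,495.02; pay $569.35 → $1,925.67
Week 3: $1,925.67 +$63.54 interest = $1,989.21; pay $569.35 → $1,419.86
Week 4: $1,419.86 +$46.85 interest = $1,466.71; pay $569.35 → $897.36
Week 5: $897.36 +$29.61 interest = $926.97; pay $569.35 → $357.62
Week 6: $357.62 +$11.80 interest = $369.42; pay $369.42 → $0.00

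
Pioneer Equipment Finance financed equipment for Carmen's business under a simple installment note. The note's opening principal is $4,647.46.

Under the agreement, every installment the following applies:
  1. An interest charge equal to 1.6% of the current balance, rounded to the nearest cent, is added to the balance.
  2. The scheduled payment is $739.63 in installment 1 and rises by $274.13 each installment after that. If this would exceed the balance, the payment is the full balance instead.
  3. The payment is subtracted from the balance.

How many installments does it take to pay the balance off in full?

Installment 1: opening $4,647.46; interest $74.36 → $4,721.82; payment $739.63; balance $3,982.19
Installment 2: opening $3,982.19; interest $63.72 → $4,045.91; payment $1,013.76; balance $3,032.15
Installment 3: opening $3,032.15; interest $48.51 → $3,080.66; payment $1,287.89; balance $1,792.77
Installment 4: opening $1,792.77; interest $28.68 → $1,821.45; payment $1,562.02; balance $259.43
Installment 5: opening $259.43; interest $4.15 → $263.58; payment $263.58; balance $0.00
Balance reaches $0.00 in installment 5.

5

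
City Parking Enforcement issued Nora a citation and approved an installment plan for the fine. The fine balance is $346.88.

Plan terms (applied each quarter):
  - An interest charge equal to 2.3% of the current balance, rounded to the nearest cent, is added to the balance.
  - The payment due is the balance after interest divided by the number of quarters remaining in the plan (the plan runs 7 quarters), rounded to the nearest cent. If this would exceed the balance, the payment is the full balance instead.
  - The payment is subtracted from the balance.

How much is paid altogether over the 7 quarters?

$380.30

Quarter 1: opening $346.88; interest $7.98 → $354.86; payment $50.69; balance $304.17
Quarter 2: opening $304.17; interest $7.00 → $311.17; payment $51.86; balance $259.31
Quarter 3: opening $259.31; interest $5.96 → $265.27; payment $53.05; balance $212.22
Quarter 4: opening $212.22; interest $4.88 → $217.10; payment $54.28; balance $162.82
Quarter 5: opening $162.82; interest $3.74 → $166.56; payment $55.52; balance $111.04
Quarter 6: opening $111.04; interest $2.55 → $113.59; payment $56.80; balance $56.79
Quarter 7: opening $56.79; interest $1.31 → $58.10; payment $58.10; balance $0.00
Total paid: $380.30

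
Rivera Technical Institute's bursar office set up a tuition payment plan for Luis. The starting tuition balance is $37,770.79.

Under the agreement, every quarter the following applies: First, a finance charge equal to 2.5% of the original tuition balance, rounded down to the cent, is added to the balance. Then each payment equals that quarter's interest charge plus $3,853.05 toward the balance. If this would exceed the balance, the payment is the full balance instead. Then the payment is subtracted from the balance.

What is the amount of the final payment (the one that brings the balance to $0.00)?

Quarter 1: $37,770.79 +$944.26 interest = $38,715.05; pay $4,797.31 → $33,917.74
Quarter 2: $33,917.74 +$944.26 interest = $34,862.00; pay $4,797.31 → $30,064.69
Quarter 3: $30,064.69 +$944.26 interest = $31,008.95; pay $4,797.31 → $26,211.64
Quarter 4: $26,211.64 +$944.26 interest = $27,155.90; pay $4,797.31 → $22,358.59
Quarter 5: $22,358.59 +$944.26 interest = $23,302.85; pay $4,797.31 → $18,505.54
Quarter 6: $18,505.54 +$944.26 interest = $19,449.80; pay $4,797.31 → $14,652.49
Quarter 7: $14,652.49 +$944.26 interest = $15,596.75; pay $4,797.31 → $10,799.44
Quarter 8: $10,799.44 +$944.26 interest = $11,743.70; pay $4,797.31 → $6,946.39
Quarter 9: $6,946.39 +$944.26 interest = $7,890.65; pay $4,797.31 → $3,093.34
Quarter 10: $3,093.34 +$944.26 interest = $4,037.60; pay $4,037.60 → $0.00

$4,037.60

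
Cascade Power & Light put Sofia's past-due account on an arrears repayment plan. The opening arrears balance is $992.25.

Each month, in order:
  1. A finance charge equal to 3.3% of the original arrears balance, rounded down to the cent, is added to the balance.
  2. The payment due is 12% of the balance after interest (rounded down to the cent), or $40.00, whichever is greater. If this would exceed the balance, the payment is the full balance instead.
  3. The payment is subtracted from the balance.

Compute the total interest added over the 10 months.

$327.40

Month 1: opening $992.25; interest $32.74 → $1,024.99; payment $122.99; balance $902.00
Month 2: opening $902.00; interest $32.74 → $934.74; payment $112.16; balance $822.58
Month 3: opening $822.58; interest $32.74 → $855.32; payment $102.63; balance $752.69
Month 4: opening $752.69; interest $32.74 → $785.43; payment $94.25; balance $691.18
Month 5: opening $691.18; interest $32.74 → $723.92; payment $86.87; balance $637.05
Month 6: opening $637.05; interest $32.74 → $669.79; payment $80.37; balance $589.42
Month 7: opening $589.42; interest $32.74 → $622.16; payment $74.65; balance $547.51
Month 8: opening $547.51; interest $32.74 → $580.25; payment $69.63; balance $510.62
Month 9: opening $510.62; interest $32.74 → $543.36; payment $65.20; balance $478.16
Month 10: opening $478.16; interest $32.74 → $510.90; payment $61.30; balance $449.60
Total interest: $32.74 + $32.74 + $32.74 + $32.74 + $32.74 + $32.74 + $32.74 + $32.74 + $32.74 + $32.74 = $327.40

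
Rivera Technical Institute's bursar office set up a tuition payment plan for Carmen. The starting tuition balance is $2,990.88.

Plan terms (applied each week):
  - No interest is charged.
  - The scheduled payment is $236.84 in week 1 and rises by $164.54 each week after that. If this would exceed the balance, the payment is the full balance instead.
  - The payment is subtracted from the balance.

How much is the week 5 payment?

$895.00

Week 1: $2,990.88 − $236.84 → $2,754.04
Week 2: $2,754.04 − $401.38 → $2,352.66
Week 3: $2,352.66 − $565.92 → $1,786.74
Week 4: $1,786.74 − $730.46 → $1,056.28
Week 5: $1,056.28 − $895.00 → $161.28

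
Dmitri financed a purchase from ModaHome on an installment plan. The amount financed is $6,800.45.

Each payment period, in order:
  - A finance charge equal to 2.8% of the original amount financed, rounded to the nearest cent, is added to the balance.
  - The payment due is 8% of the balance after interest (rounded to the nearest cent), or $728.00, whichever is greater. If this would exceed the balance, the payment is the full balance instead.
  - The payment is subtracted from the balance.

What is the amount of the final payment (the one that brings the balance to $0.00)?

# | Opening | Interest | Payment | End bal
1 | $6,800.45 | $190.41 | $728.00 | $6,262.86
2 | $6,262.86 | $190.41 | $728.00 | $5,725.27
3 | $5,725.27 | $190.41 | $728.00 | $5,187.68
4 | $5,187.68 | $190.41 | $728.00 | $4,650.09
5 | $4,650.09 | $190.41 | $728.00 | $4,112.50
6 | $4,112.50 | $190.41 | $728.00 | $3,574.91
7 | $3,574.91 | $190.41 | $728.00 | $3,037.32
8 | $3,037.32 | $190.41 | $728.00 | $2,499.73
9 | $2,499.73 | $190.41 | $728.00 | $1,962.14
10 | $1,962.14 | $190.41 | $728.00 | $1,424.55
11 | $1,424.55 | $190.41 | $728.00 | $886.96
12 | $886.96 | $190.41 | $728.00 | $349.37
13 | $349.37 | $190.41 | $539.78 | $0.00

$539.78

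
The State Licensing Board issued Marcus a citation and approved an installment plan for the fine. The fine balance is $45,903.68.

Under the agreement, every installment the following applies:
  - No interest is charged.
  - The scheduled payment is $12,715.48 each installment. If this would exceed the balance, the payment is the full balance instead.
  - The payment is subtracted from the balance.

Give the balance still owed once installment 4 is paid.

$0.00

Installment 1: $45,903.68 − $12,715.48 → $33,188.20
Installment 2: $33,188.20 − $12,715.48 → $20,472.72
Installment 3: $20,472.72 − $12,715.48 → $7,757.24
Installment 4: $7,757.24 − $7,757.24 → $0.00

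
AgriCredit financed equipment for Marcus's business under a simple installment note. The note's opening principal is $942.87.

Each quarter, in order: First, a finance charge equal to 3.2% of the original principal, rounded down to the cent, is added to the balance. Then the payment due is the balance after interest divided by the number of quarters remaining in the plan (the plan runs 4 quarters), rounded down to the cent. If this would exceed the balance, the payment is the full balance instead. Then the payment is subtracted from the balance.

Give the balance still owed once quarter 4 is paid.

Quarter 1: opening $942.87; interest $30.17 → $973.04; payment $243.26; balance $729.78
Quarter 2: opening $729.78; interest $30.17 → $759.95; payment $253.31; balance $506.64
Quarter 3: opening $506.64; interest $30.17 → $536.81; payment $268.40; balance $268.41
Quarter 4: opening $268.41; interest $30.17 → $298.58; payment $298.58; balance $0.00

$0.00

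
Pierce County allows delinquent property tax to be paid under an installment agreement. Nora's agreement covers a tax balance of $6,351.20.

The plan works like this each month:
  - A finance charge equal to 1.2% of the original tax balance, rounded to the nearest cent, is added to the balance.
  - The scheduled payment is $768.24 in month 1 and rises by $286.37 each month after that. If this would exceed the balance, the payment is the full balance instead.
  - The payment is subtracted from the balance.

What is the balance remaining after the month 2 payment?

$4,680.77

Month 1: $6,351.20 +$76.21 interest = $6,427.41; pay $768.24 → $5,659.17
Month 2: $5,659.17 +$76.21 interest = $5,735.38; pay $1,054.61 → $4,680.77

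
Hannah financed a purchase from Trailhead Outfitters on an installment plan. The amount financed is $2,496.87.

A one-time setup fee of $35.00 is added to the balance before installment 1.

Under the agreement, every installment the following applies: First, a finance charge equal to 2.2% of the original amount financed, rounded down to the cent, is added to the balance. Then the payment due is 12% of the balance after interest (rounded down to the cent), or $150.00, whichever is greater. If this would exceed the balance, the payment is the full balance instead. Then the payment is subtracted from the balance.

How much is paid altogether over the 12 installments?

$2,402.79

Installment 1: $2,531.87 +$54.93 interest = $2,586.80; pay $310.41 → $2,276.39
Installment 2: $2,276.39 +$54.93 interest = $2,331.32; pay $279.75 → $2,051.57
Installment 3: $2,051.57 +$54.93 interest = $2,106.50; pay $252.78 → $1,853.72
Installment 4: $1,853.72 +$54.93 interest = $1,908.65; pay $229.03 → $1,679.62
Installment 5: $1,679.62 +$54.93 interest = $1,734.55; pay $208.14 → $1,526.41
Installment 6: $1,526.41 +$54.93 interest = $1,581.34; pay $189.76 → $1,391.58
Installment 7: $1,391.58 +$54.93 interest = $1,446.51; pay $173.58 → $1,272.93
Installment 8: $1,272.93 +$54.93 interest = $1,327.86; pay $159.34 → $1,168.52
Installment 9: $1,168.52 +$54.93 interest = $1,223.45; pay $150.00 → $1,073.45
Installment 10: $1,073.45 +$54.93 interest = $1,128.38; pay $150.00 → $978.38
Installment 11: $978.38 +$54.93 interest = $1,033.31; pay $150.00 → $883.31
Installment 12: $883.31 +$54.93 interest = $938.24; pay $150.00 → $788.24
Total paid: $2,402.79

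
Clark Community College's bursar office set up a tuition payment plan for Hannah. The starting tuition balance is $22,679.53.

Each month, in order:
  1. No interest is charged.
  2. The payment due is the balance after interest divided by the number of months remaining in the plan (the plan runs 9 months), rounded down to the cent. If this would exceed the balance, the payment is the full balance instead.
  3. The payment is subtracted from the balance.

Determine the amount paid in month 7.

$2,519.95

# | Opening | Payment | End bal
1 | $22,679.53 | $2,519.94 | $20,159.59
2 | $20,159.59 | $2,519.94 | $17,639.65
3 | $17,639.65 | $2,519.95 | $15,119.70
4 | $15,119.70 | $2,519.95 | $12,599.75
5 | $12,599.75 | $2,519.95 | $10,079.80
6 | $10,079.80 | $2,519.95 | $7,559.85
7 | $7,559.85 | $2,519.95 | $5,039.90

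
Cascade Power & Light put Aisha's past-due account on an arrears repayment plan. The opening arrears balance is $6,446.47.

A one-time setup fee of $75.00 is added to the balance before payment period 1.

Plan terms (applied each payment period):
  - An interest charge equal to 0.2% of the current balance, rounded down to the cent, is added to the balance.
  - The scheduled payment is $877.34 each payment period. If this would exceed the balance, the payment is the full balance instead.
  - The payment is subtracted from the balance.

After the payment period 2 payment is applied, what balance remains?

$4,791.14

Payment period 1: $6,521.47 +$13.04 interest = $6,534.51; pay $877.34 → $5,657.17
Payment period 2: $5,657.17 +$11.31 interest = $5,668.48; pay $877.34 → $4,791.14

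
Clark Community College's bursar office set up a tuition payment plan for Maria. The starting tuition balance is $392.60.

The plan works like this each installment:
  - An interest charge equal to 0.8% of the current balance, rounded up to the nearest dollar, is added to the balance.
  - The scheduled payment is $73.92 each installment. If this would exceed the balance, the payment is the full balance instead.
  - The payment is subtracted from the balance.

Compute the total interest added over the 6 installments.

$14.00

Installment 1: $392.60 +$4.00 interest = $396.60; pay $73.92 → $322.68
Installment 2: $322.68 +$3.00 interest = $325.68; pay $73.92 → $251.76
Installment 3: $251.76 +$3.00 interest = $254.76; pay $73.92 → $180.84
Installment 4: $180.84 +$2.00 interest = $182.84; pay $73.92 → $108.92
Installment 5: $108.92 +$1.00 interest = $109.92; pay $73.92 → $36.00
Installment 6: $36.00 +$1.00 interest = $37.00; pay $37.00 → $0.00
Total interest: $4.00 + $3.00 + $3.00 + $2.00 + $1.00 + $1.00 = $14.00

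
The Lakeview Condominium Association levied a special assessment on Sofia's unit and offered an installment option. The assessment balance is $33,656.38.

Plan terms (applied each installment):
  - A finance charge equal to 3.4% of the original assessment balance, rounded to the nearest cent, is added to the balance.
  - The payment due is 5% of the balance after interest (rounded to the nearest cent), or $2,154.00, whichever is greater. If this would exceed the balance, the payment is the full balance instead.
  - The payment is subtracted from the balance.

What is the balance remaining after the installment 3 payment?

Installment 1: $33,656.38 +$1,144.32 interest = $34,800.70; pay $2,154.00 → $32,646.70
Installment 2: $32,646.70 +$1,144.32 interest = $33,791.02; pay $2,154.00 → $31,637.02
Installment 3: $31,637.02 +$1,144.32 interest = $32,781.34; pay $2,154.00 → $30,627.34

$30,627.34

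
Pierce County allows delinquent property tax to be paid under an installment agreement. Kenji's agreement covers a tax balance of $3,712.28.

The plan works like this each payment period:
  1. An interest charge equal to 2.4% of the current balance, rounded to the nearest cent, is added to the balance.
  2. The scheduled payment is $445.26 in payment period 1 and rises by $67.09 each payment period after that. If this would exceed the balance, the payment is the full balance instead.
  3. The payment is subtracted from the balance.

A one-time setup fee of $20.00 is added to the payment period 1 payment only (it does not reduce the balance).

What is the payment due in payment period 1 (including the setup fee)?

Payment period 1: opening $3,712.28; interest $89.09 → $3,801.37; payment $445.26 (+ $20.00 fee); balance $3,356.11

$465.26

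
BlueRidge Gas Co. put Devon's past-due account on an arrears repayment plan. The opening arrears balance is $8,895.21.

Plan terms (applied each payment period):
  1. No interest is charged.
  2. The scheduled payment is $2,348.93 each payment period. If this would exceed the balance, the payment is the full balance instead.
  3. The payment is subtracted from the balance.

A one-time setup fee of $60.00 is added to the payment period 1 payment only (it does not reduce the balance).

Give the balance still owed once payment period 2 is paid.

$4,197.35

Payment period 1: opening $8,895.21; payment $2,348.93 (+ $60.00 fee); balance $6,546.28
Payment period 2: opening $6,546.28; payment $2,348.93; balance $4,197.35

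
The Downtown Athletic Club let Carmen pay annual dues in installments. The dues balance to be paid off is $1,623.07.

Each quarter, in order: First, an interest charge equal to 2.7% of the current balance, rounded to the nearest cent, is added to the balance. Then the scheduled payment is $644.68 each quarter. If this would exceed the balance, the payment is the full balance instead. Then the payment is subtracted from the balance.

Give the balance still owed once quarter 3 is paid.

# | Opening | Interest | Payment | End bal
1 | $1,623.07 | $43.82 | $644.68 | $1,022.21
2 | $1,022.21 | $27.60 | $644.68 | $405.13
3 | $405.13 | $10.94 | $416.07 | $0.00

$0.00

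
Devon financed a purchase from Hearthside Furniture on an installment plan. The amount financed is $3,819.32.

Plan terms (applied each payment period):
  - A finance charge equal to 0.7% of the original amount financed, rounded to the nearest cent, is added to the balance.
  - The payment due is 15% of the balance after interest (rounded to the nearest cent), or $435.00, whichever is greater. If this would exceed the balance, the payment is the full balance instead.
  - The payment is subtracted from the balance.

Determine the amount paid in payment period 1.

$576.91

Payment period 1: opening $3,819.32; interest $26.74 → $3,846.06; payment $576.91; balance $3,269.15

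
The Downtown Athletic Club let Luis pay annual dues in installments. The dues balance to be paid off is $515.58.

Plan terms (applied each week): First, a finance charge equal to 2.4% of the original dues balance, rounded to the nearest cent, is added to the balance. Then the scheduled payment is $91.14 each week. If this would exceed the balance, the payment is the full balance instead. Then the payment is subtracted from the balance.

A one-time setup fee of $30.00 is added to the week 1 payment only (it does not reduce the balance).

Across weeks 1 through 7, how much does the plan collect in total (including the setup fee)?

$632.17

Week 1: opening $515.58; interest $12.37 → $527.95; payment $91.14 (+ $30.00 fee); balance $436.81
Week 2: opening $436.81; interest $12.37 → $449.18; payment $91.14; balance $358.04
Week 3: opening $358.04; interest $12.37 → $370.41; payment $91.14; balance $279.27
Week 4: opening $279.27; interest $12.37 → $291.64; payment $91.14; balance $200.50
Week 5: opening $200.50; interest $12.37 → $212.87; payment $91.14; balance $121.73
Week 6: opening $121.73; interest $12.37 → $134.10; payment $91.14; balance $42.96
Week 7: opening $42.96; interest $12.37 → $55.33; payment $55.33; balance $0.00
Total paid: $632.17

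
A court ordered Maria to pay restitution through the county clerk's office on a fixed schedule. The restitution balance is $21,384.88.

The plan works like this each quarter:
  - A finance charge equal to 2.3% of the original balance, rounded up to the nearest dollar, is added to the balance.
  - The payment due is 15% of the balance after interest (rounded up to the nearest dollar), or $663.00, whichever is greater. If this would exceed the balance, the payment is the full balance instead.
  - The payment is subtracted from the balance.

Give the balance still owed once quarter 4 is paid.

$12,493.88

Quarter 1: $21,384.88 +$492.00 interest = $21,876.88; pay $3,282.00 → $18,594.88
Quarter 2: $18,594.88 +$492.00 interest = $19,086.88; pay $2,864.00 → $16,222.88
Quarter 3: $16,222.88 +$492.00 interest = $16,714.88; pay $2,508.00 → $14,206.88
Quarter 4: $14,206.88 +$492.00 interest = $14,698.88; pay $2,205.00 → $12,493.88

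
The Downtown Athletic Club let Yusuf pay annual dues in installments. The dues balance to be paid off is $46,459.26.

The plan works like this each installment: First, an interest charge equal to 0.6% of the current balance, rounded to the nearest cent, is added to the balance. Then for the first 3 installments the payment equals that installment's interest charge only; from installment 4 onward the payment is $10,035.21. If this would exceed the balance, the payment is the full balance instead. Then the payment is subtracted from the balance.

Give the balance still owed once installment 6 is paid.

Installment 1: $46,459.26 +$278.76 interest = $46,738.02; pay $278.76 → $46,459.26
Installment 2: $46,459.26 +$278.76 interest = $46,738.02; pay $278.76 → $46,459.26
Installment 3: $46,459.26 +$278.76 interest = $46,738.02; pay $278.76 → $46,459.26
Installment 4: $46,459.26 +$278.76 interest = $46,738.02; pay $10,035.21 → $36,702.81
Installment 5: $36,702.81 +$220.22 interest = $36,923.03; pay $10,035.21 → $26,887.82
Installment 6: $26,887.82 +$161.33 interest = $27,049.15; pay $10,035.21 → $17,013.94

$17,013.94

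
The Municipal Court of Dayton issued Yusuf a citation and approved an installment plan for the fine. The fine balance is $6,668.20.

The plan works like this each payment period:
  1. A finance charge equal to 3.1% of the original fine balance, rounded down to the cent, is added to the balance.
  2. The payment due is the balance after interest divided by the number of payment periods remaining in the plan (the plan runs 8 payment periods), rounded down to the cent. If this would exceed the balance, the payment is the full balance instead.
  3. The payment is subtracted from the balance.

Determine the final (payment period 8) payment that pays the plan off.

$1,395.34

Payment period 1: $6,668.20 +$206.71 interest = $6,874.91; pay $859.36 → $6,015.55
Payment period 2: $6,015.55 +$206.71 interest = $6,222.26; pay $888.89 → $5,333.37
Payment period 3: $5,333.37 +$206.71 interest = $5,540.08; pay $923.34 → $4,616.74
Payment period 4: $4,616.74 +$206.71 interest = $4,823.45; pay $964.69 → $3,858.76
Payment period 5: $3,858.76 +$206.71 interest = $4,065.47; pay $1,016.36 → $3,049.11
Payment period 6: $3,049.11 +$206.71 interest = $3,255.82; pay $1,085.27 → $2,170.55
Payment period 7: $2,170.55 +$206.71 interest = $2,377.26; pay $1,188.63 → $1,188.63
Payment period 8: $1,188.63 +$206.71 interest = $1,395.34; pay $1,395.34 → $0.00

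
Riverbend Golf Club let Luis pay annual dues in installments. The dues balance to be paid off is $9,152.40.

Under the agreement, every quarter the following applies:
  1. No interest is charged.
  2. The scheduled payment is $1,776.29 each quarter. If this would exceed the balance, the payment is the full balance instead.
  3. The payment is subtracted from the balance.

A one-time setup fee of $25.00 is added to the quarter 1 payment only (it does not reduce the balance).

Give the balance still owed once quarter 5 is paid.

$270.95

Quarter 1: opening $9,152.40; payment $1,776.29 (+ $25.00 fee); balance $7,376.11
Quarter 2: opening $7,376.11; payment $1,776.29; balance $5,599.82
Quarter 3: opening $5,599.82; payment $1,776.29; balance $3,823.53
Quarter 4: opening $3,823.53; payment $1,776.29; balance $2,047.24
Quarter 5: opening $2,047.24; payment $1,776.29; balance $270.95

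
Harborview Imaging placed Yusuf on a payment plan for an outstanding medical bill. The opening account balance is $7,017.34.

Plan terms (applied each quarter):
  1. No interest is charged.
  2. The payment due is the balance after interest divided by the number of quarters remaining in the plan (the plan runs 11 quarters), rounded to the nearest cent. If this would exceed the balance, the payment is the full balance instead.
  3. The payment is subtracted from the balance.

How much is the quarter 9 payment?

Quarter 1: $7,017.34 − $637.94 → $6,379.40
Quarter 2: $6,379.40 − $637.94 → $5,741.46
Quarter 3: $5,741.46 − $637.94 → $5,103.52
Quarter 4: $5,103.52 − $637.94 → $4,465.58
Quarter 5: $4,465.58 − $637.94 → $3,827.64
Quarter 6: $3,827.64 − $637.94 → $3,189.70
Quarter 7: $3,189.70 − $637.94 → $2,551.76
Quarter 8: $2,551.76 − $637.94 → $1,913.82
Quarter 9: $1,913.82 − $637.94 → $1,275.88

$637.94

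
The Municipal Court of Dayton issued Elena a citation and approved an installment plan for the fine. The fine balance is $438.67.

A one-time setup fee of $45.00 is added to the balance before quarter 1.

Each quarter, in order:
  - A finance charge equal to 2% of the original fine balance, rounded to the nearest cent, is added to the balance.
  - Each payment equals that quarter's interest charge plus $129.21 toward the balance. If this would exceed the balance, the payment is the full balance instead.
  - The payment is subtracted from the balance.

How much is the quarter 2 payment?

Quarter 1: opening $483.67; interest $8.77 → $492.44; payment $137.98; balance $354.46
Quarter 2: opening $354.46; interest $8.77 → $363.23; payment $137.98; balance $225.25

$137.98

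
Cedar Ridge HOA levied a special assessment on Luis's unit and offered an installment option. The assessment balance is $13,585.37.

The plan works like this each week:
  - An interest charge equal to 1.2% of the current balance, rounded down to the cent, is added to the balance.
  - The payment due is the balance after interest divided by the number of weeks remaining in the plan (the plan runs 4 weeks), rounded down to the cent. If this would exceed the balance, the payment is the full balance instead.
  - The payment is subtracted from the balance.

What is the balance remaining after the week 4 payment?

Week 1: opening $13,585.37; interest $163.02 → $13,748.39; payment $3,437.09; balance $10,311.30
Week 2: opening $10,311.30; interest $123.73 → $10,435.03; payment $3,478.34; balance $6,956.69
Week 3: opening $6,956.69; interest $83.48 → $7,040.17; payment $3,520.08; balance $3,520.09
Week 4: opening $3,520.09; interest $42.24 → $3,562.33; payment $3,562.33; balance $0.00

$0.00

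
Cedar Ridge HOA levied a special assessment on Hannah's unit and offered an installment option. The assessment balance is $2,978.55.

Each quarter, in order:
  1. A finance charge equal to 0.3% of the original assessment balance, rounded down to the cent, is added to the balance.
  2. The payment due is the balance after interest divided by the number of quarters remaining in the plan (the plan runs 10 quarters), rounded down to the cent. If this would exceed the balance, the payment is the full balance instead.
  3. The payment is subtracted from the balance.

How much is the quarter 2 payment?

# | Opening | Interest | Payment | End bal
1 | $2,978.55 | $8.93 | $298.74 | $2,688.74
2 | $2,688.74 | $8.93 | $299.74 | $2,397.93

$299.74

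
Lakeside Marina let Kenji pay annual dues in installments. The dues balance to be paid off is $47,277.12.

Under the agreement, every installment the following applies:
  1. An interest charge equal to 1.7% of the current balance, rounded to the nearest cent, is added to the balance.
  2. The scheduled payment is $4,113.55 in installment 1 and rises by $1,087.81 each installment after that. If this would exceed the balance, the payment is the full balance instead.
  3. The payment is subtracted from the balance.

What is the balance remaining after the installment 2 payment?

$39,513.36

Installment 1: $47,277.12 +$803.71 interest = $48,080.83; pay $4,113.55 → $43,967.28
Installment 2: $43,967.28 +$747.44 interest = $44,714.72; pay $5,201.36 → $39,513.36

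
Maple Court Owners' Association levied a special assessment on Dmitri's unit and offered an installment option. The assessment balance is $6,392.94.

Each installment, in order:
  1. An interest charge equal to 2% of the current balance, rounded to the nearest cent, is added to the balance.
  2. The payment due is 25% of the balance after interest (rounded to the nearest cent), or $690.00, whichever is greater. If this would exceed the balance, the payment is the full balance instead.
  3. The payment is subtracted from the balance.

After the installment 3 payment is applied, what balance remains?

Installment 1: opening $6,392.94; interest $127.86 → $6,520.80; payment $1,630.20; balance $4,890.60
Installment 2: opening $4,890.60; interest $97.81 → $4,988.41; payment $1,247.10; balance $3,741.31
Installment 3: opening $3,741.31; interest $74.83 → $3,816.14; payment $954.04; balance $2,862.10

$2,862.10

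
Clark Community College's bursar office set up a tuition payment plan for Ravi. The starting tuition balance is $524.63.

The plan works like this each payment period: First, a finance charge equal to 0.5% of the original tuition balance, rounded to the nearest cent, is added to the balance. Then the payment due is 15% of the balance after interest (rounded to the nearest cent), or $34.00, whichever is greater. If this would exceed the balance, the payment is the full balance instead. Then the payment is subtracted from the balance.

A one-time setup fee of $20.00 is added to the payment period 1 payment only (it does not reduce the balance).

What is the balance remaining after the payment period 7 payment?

# | Opening | Interest | Payment | Fee | End bal
1 | $524.63 | $2.62 | $79.09 | $20.00 | $448.16
2 | $448.16 | $2.62 | $67.62 | — | $383.16
3 | $383.16 | $2.62 | $57.87 | — | $327.91
4 | $327.91 | $2.62 | $49.58 | — | $280.95
5 | $280.95 | $2.62 | $42.54 | — | $241.03
6 | $241.03 | $2.62 | $36.55 | — | $207.10
7 | $207.10 | $2.62 | $34.00 | — | $175.72

$175.72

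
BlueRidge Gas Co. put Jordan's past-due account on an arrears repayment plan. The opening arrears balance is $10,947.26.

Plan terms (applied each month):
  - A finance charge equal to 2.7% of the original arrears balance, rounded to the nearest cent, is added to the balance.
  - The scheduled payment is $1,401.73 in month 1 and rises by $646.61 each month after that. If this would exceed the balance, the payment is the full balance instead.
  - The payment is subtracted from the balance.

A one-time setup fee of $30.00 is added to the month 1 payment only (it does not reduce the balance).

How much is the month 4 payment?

Month 1: opening $10,947.26; interest $295.58 → $11,242.84; payment $1,401.73 (+ $30.00 fee); balance $9,841.11
Month 2: opening $9,841.11; interest $295.58 → $10,136.69; payment $2,048.34; balance $8,088.35
Month 3: opening $8,088.35; interest $295.58 → $8,383.93; payment $2,694.95; balance $5,688.98
Month 4: opening $5,688.98; interest $295.58 → $5,984.56; payment $3,341.56; balance $2,643.00

$3,341.56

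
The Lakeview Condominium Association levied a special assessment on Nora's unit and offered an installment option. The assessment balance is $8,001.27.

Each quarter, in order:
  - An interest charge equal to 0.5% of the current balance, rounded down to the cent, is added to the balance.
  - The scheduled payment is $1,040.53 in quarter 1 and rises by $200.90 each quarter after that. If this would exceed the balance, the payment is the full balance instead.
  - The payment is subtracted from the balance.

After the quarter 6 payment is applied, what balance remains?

Quarter 1: $8,001.27 +$40.00 interest = $8,041.27; pay $1,040.53 → $7,000.74
Quarter 2: $7,000.74 +$35.00 interest = $7,035.74; pay $1,241.43 → $5,794.31
Quarter 3: $5,794.31 +$28.97 interest = $5,823.28; pay $1,442.33 → $4,380.95
Quarter 4: $4,380.95 +$21.90 interest = $4,402.85; pay $1,643.23 → $2,759.62
Quarter 5: $2,759.62 +$13.79 interest = $2,773.41; pay $1,844.13 → $929.28
Quarter 6: $929.28 +$4.64 interest = $933.92; pay $933.92 → $0.00

$0.00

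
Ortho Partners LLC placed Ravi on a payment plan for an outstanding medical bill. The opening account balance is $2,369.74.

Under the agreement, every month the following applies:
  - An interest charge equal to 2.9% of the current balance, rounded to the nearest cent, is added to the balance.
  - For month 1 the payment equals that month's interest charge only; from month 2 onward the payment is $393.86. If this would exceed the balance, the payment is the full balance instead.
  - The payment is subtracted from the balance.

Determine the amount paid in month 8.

# | Opening | Interest | Payment | End bal
1 | $2,369.74 | $68.72 | $68.72 | $2,369.74
2 | $2,369.74 | $68.72 | $393.86 | $2,044.60
3 | $2,044.60 | $59.29 | $393.86 | $1,710.03
4 | $1,710.03 | $49.59 | $393.86 | $1,365.76
5 | $1,365.76 | $39.61 | $393.86 | $1,011.51
6 | $1,011.51 | $29.33 | $393.86 | $646.98
7 | $646.98 | $18.76 | $393.86 | $271.88
8 | $271.88 | $7.88 | $279.76 | $0.00

$279.76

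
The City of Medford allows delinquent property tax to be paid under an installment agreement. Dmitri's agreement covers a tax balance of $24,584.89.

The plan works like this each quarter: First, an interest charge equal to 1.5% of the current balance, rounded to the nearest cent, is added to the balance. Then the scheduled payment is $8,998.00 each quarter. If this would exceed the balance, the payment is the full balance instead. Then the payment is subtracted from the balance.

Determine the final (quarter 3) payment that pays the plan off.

$7,304.94

Quarter 1: $24,584.89 +$368.77 interest = $24,953.66; pay $8,998.00 → $15,955.66
Quarter 2: $15,955.66 +$239.33 interest = $16,194.99; pay $8,998.00 → $7,196.99
Quarter 3: $7,196.99 +$107.95 interest = $7,304.94; pay $7,304.94 → $0.00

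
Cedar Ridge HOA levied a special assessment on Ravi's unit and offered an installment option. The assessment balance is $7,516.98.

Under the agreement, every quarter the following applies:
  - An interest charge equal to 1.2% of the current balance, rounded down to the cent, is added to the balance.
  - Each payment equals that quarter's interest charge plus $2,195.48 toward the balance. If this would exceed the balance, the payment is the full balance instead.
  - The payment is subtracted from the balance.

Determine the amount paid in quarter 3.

$2,232.99

Quarter 1: opening $7,516.98; interest $90.20 → $7,607.18; payment $2,285.68; balance $5,321.50
Quarter 2: opening $5,321.50; interest $63.85 → $5,385.35; payment $2,259.33; balance $3,126.02
Quarter 3: opening $3,126.02; interest $37.51 → $3,163.53; payment $2,232.99; balance $930.54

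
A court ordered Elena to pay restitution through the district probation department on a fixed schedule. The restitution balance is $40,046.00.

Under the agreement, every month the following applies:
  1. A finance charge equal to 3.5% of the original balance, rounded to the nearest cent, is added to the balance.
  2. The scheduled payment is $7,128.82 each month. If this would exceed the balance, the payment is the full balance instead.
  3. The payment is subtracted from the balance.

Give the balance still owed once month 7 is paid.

# | Opening | Interest | Payment | End bal
1 | $40,046.00 | $1,401.61 | $7,128.82 | $34,318.79
2 | $34,318.79 | $1,401.61 | $7,128.82 | $28,591.58
3 | $28,591.58 | $1,401.61 | $7,128.82 | $22,864.37
4 | $22,864.37 | $1,401.61 | $7,128.82 | $17,137.16
5 | $17,137.16 | $1,401.61 | $7,128.82 | $11,409.95
6 | $11,409.95 | $1,401.61 | $7,128.82 | $5,682.74
7 | $5,682.74 | $1,401.61 | $7,084.35 | $0.00

$0.00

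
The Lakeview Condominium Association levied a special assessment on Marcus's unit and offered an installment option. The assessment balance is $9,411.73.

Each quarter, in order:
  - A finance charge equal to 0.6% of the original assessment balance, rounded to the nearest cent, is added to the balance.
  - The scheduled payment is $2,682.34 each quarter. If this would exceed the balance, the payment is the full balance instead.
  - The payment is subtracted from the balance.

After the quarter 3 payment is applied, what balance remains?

Quarter 1: $9,411.73 +$56.47 interest = $9,468.20; pay $2,682.34 → $6,785.86
Quarter 2: $6,785.86 +$56.47 interest = $6,842.33; pay $2,682.34 → $4,159.99
Quarter 3: $4,159.99 +$56.47 interest = $4,216.46; pay $2,682.34 → $1,534.12

$1,534.12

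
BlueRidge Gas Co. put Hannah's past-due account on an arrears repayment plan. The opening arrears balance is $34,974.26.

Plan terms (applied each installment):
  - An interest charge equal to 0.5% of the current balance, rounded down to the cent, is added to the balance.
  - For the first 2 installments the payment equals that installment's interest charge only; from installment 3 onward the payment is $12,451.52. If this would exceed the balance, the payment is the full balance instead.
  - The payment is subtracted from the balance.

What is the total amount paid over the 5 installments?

Installment 1: $34,974.26 +$174.87 interest = $35,149.13; pay $174.87 → $34,974.26
Installment 2: $34,974.26 +$174.87 interest = $35,149.13; pay $174.87 → $34,974.26
Installment 3: $34,974.26 +$174.87 interest = $35,149.13; pay $12,451.52 → $22,697.61
Installment 4: $22,697.61 +$113.48 interest = $22,811.09; pay $12,451.52 → $10,359.57
Installment 5: $10,359.57 +$51.79 interest = $10,411.36; pay $10,411.36 → $0.00
Total paid: $35,664.14

$35,664.14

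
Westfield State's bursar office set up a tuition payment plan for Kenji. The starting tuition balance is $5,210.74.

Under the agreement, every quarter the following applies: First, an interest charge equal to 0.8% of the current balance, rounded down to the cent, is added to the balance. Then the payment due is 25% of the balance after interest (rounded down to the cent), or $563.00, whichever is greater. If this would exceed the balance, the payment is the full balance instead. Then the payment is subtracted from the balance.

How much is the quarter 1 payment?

$1,313.10

Quarter 1: opening $5,210.74; interest $41.68 → $5,252.42; payment $1,313.10; balance $3,939.32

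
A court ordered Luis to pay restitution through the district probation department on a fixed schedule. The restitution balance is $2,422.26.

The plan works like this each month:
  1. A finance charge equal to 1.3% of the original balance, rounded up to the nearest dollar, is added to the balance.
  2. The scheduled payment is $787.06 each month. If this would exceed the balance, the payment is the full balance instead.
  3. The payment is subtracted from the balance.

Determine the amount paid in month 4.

$189.08

Month 1: opening $2,422.26; interest $32.00 → $2,454.26; payment $787.06; balance $1,667.20
Month 2: opening $1,667.20; interest $32.00 → $1,699.20; payment $787.06; balance $912.14
Month 3: opening $912.14; interest $32.00 → $944.14; payment $787.06; balance $157.08
Month 4: opening $157.08; interest $32.00 → $189.08; payment $189.08; balance $0.00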